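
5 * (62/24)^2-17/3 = 3989/144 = 27.70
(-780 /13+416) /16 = 89 /4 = 22.25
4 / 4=1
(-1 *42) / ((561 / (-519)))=7266 / 187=38.86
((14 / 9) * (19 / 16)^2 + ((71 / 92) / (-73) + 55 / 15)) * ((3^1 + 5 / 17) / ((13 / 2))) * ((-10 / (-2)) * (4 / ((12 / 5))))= 1980034175 / 80148744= 24.70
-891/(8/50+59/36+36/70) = -5613300/14573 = -385.18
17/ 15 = 1.13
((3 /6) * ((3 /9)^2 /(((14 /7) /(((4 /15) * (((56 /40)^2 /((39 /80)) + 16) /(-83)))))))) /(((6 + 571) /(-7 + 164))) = -612928 /1260730575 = -0.00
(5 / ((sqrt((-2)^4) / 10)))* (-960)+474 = -11526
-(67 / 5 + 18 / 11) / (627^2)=-827 / 21622095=-0.00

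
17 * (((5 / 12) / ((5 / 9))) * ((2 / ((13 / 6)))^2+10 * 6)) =131121 / 169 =775.86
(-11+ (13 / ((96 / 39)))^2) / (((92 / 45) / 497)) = 386847405 / 94208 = 4106.31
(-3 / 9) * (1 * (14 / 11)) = -14 / 33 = -0.42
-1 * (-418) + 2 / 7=2928 / 7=418.29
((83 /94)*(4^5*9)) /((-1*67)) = -382464 /3149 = -121.46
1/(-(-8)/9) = 9/8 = 1.12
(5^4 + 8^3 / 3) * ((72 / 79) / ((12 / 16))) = 76384 / 79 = 966.89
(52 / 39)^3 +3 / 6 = 155 / 54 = 2.87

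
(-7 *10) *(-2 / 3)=140 / 3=46.67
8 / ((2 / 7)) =28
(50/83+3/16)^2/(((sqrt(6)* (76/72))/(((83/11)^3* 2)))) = 273999849* sqrt(6)/3236992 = 207.34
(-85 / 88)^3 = -614125 / 681472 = -0.90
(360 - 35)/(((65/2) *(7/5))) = 50/7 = 7.14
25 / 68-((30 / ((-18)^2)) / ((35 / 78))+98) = -419141 / 4284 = -97.84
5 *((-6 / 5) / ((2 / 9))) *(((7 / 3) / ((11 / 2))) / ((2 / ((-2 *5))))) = 630 / 11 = 57.27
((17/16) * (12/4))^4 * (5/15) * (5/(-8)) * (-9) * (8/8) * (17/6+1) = 777998115/1048576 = 741.96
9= 9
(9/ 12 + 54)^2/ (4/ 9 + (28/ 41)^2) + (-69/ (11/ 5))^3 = -8087931819261/ 293458880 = -27560.70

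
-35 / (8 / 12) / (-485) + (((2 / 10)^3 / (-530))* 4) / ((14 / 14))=695237 / 6426250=0.11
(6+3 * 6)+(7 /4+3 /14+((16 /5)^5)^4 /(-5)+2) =-33849922575846122018726053 /13351440429687500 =-2535301172.49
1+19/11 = 30/11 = 2.73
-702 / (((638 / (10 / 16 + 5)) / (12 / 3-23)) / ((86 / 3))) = 4301505 / 1276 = 3371.09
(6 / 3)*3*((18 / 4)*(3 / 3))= 27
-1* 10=-10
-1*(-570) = 570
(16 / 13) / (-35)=-16 / 455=-0.04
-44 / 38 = -1.16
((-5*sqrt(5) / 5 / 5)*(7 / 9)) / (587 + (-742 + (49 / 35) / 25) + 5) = 175*sqrt(5) / 168687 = 0.00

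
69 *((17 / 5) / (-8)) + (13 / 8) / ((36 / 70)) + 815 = 567961 / 720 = 788.83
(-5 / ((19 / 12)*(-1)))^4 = 12960000 / 130321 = 99.45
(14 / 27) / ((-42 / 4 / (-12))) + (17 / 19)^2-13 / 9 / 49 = 651292 / 477603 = 1.36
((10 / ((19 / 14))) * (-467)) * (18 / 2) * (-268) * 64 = 10092579840 / 19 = 531188412.63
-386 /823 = -0.47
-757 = -757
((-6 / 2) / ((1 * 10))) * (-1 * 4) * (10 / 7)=12 / 7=1.71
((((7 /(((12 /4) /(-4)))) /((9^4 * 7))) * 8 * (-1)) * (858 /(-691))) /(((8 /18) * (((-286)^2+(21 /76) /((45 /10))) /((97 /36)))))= -2108392 /14091722231967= -0.00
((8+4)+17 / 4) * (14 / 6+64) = 12935 / 12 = 1077.92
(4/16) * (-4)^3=-16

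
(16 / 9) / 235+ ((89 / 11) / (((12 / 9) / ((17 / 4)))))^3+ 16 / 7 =1384672346634047 / 80713543680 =17155.39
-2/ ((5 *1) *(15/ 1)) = -2/ 75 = -0.03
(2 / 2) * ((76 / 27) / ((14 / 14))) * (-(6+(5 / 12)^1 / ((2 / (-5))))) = -2261 / 162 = -13.96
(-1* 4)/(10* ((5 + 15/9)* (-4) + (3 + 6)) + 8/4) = 3/131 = 0.02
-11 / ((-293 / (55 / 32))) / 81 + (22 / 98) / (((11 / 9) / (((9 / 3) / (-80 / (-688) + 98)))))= 1006800671 / 157003098336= 0.01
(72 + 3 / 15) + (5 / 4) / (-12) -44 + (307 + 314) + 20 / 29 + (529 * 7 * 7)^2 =4676416279867 / 6960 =671898890.79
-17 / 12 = -1.42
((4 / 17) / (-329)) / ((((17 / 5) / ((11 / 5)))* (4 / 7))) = -11 / 13583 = -0.00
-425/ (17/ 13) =-325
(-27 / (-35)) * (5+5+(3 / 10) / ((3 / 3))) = 2781 / 350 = 7.95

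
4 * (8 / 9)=32 / 9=3.56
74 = 74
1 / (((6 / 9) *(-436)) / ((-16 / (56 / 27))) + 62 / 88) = 3564 / 136799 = 0.03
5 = 5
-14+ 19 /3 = -23 /3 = -7.67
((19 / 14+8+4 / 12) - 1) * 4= 730 / 21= 34.76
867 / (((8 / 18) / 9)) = 70227 / 4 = 17556.75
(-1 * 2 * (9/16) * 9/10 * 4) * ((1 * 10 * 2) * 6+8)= -2592/5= -518.40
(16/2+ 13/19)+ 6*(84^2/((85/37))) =29776233/1615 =18437.30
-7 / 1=-7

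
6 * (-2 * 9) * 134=-14472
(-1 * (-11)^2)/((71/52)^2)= -327184/5041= -64.90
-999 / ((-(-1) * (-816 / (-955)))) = -318015 / 272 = -1169.17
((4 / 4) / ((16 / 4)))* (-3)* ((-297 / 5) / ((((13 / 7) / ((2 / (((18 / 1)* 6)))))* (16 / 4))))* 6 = 693 / 1040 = 0.67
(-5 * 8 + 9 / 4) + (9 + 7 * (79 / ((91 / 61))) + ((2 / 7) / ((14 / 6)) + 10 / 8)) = 437383 / 1274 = 343.31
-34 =-34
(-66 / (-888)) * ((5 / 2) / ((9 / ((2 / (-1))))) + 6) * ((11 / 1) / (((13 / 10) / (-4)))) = -59290 / 4329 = -13.70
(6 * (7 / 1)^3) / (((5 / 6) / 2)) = 24696 / 5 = 4939.20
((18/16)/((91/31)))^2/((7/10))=389205/1854944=0.21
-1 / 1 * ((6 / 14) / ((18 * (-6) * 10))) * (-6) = -1 / 420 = -0.00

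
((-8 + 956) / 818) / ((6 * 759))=79 / 310431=0.00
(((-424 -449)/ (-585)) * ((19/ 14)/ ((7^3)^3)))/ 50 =0.00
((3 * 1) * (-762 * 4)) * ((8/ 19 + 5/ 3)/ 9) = -120904/ 57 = -2121.12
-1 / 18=-0.06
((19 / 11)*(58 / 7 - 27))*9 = -290.92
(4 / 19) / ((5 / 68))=272 / 95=2.86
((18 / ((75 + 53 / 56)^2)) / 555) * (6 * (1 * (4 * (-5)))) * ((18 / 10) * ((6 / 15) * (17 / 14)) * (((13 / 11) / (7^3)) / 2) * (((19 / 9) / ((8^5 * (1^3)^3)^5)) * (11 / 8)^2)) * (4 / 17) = -24453 / 967895063093530359773313315635200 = -0.00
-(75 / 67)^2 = -1.25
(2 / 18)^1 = 1 / 9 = 0.11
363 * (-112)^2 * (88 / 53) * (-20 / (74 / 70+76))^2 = 509311.71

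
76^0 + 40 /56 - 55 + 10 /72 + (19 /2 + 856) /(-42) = -9293 /126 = -73.75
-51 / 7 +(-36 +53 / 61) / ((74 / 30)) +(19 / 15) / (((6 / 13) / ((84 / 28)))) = -6301307 / 473970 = -13.29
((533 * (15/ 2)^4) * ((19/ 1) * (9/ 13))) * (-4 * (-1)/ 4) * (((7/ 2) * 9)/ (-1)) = -22360708125/ 32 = -698772128.91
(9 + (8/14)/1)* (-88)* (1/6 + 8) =-20636/3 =-6878.67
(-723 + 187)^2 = 287296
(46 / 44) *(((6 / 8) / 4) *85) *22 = 5865 / 16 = 366.56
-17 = -17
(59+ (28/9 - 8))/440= 487/3960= 0.12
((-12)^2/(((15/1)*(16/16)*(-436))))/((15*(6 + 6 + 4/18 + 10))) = -9/136250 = -0.00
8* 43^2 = 14792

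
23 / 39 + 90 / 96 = 953 / 624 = 1.53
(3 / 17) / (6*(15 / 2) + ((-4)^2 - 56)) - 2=-167 / 85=-1.96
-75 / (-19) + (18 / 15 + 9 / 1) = 1344 / 95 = 14.15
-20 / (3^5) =-20 / 243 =-0.08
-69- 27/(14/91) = -489/2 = -244.50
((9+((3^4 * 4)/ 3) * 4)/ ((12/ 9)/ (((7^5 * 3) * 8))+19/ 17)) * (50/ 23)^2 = 5670093555000/ 3040697819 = 1864.73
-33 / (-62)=33 / 62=0.53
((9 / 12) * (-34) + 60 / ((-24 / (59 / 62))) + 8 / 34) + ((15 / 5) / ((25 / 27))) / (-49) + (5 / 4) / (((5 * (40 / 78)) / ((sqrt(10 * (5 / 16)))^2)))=-2163878411 / 82633600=-26.19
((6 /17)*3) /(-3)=-6 /17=-0.35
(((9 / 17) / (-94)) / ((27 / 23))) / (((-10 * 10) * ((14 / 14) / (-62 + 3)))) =-1357 / 479400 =-0.00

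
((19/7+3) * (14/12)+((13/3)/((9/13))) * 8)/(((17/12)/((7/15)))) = 42896/2295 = 18.69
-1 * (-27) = 27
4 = 4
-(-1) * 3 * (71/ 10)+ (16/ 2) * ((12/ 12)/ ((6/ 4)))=799/ 30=26.63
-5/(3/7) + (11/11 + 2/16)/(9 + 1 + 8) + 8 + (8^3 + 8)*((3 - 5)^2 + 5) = 224467/48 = 4676.40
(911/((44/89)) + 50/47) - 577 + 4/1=2627949/2068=1270.77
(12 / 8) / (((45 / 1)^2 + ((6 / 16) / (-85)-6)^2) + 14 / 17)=693600 / 953411689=0.00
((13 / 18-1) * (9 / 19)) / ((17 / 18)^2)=-810 / 5491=-0.15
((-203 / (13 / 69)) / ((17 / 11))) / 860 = -154077 / 190060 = -0.81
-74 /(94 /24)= -888 /47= -18.89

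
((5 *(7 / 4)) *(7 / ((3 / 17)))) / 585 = 833 / 1404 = 0.59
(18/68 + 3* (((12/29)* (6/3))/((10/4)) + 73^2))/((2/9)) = 709398999/9860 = 71947.16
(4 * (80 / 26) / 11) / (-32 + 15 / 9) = -480 / 13013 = -0.04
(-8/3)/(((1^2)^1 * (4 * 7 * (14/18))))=-6/49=-0.12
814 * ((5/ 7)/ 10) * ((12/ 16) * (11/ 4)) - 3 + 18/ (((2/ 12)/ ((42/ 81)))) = 19367/ 112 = 172.92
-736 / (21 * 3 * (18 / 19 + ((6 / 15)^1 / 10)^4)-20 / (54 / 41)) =-147487500000 / 8917219819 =-16.54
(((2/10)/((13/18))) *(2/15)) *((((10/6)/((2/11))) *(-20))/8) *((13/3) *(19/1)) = -209/3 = -69.67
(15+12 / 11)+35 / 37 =6934 / 407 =17.04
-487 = -487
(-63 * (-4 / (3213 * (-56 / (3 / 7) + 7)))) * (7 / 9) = -4 / 8109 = -0.00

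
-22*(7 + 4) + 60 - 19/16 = -2931/16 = -183.19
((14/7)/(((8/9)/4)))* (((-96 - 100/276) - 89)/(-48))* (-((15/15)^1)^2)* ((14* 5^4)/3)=-27978125/276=-101370.02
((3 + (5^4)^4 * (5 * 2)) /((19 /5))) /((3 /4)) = 30517578125060 /57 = 535396107457.19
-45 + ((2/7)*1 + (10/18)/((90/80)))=-25073/567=-44.22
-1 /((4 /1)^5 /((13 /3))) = -13 /3072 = -0.00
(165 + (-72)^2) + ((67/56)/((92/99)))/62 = 1708605609/319424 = 5349.02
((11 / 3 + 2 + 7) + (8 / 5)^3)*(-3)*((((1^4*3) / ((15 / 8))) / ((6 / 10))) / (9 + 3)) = -12572 / 1125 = -11.18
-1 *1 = -1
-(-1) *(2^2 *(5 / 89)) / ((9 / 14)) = 280 / 801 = 0.35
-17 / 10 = -1.70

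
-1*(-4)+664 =668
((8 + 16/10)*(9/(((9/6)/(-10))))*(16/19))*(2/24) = -768/19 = -40.42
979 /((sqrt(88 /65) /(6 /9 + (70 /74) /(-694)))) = 4561339 * sqrt(1430) /308136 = 559.78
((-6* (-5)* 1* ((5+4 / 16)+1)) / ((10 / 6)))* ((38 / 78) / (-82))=-1425 / 2132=-0.67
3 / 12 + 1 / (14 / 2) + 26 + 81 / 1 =3007 / 28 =107.39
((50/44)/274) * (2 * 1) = 25/3014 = 0.01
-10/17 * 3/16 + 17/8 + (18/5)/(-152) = 6431/3230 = 1.99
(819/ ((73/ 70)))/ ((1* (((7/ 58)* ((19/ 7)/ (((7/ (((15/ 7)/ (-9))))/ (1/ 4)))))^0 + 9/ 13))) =372645/ 803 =464.07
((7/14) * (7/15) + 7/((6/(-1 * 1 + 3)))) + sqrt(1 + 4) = sqrt(5) + 77/30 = 4.80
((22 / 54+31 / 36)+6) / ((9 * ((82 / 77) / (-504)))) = -423115 / 1107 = -382.22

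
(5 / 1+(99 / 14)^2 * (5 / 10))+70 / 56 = 12251 / 392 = 31.25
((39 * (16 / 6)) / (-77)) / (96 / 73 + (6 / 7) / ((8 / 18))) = -1168 / 2805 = -0.42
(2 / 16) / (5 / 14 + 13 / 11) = 77 / 948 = 0.08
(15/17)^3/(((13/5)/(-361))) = -6091875/63869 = -95.38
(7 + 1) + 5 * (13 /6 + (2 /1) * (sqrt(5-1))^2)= 353 /6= 58.83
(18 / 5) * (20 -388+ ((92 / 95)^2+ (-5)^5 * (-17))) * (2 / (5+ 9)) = 8570527002 / 315875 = 27132.65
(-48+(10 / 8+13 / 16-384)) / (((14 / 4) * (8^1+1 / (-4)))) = -6879 / 434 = -15.85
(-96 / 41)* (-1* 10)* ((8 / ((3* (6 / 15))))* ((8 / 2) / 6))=104.07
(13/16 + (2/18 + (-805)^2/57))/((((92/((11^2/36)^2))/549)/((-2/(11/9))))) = -2525667462857/2013696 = -1254244.66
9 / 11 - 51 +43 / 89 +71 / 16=-708971 / 15664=-45.26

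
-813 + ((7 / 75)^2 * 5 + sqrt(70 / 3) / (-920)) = -914576 / 1125 - sqrt(210) / 2760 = -812.96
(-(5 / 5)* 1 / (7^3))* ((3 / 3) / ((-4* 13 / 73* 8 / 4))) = 73 / 35672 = 0.00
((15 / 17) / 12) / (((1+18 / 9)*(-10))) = -1 / 408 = -0.00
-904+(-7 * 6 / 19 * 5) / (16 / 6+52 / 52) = -189566 / 209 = -907.01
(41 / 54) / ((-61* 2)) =-41 / 6588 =-0.01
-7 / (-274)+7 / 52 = 1141 / 7124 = 0.16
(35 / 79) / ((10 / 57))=399 / 158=2.53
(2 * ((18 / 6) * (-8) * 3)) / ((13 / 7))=-1008 / 13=-77.54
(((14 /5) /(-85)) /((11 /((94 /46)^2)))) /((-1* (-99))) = -0.00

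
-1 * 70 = -70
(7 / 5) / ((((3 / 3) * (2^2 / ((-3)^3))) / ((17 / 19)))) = -3213 / 380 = -8.46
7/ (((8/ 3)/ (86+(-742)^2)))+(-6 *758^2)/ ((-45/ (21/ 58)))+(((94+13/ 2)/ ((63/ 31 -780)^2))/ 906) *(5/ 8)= 600345671426576722679/ 407513025300960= 1473193.82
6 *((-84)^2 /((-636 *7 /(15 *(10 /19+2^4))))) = -2373840 /1007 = -2357.34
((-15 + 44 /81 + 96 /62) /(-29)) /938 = 32413 /68304222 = 0.00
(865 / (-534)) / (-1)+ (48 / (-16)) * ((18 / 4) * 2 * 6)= -85643 / 534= -160.38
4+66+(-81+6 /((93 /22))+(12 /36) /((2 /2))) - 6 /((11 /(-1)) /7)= -5554 /1023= -5.43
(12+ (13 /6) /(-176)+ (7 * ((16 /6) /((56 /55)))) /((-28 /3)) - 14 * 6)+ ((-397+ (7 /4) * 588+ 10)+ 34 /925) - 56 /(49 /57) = 3438747353 /6837600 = 502.92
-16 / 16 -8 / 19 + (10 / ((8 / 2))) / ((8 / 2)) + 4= 487 / 152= 3.20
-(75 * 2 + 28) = -178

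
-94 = -94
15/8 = 1.88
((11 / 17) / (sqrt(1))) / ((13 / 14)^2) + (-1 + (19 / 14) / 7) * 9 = -1831415 / 281554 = -6.50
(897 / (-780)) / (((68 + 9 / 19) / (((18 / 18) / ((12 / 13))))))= -5681 / 312240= -0.02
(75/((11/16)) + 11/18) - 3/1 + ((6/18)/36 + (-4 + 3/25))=3054089/29700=102.83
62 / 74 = 31 / 37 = 0.84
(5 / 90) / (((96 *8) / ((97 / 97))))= 1 / 13824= 0.00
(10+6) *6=96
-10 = -10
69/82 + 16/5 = 1657/410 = 4.04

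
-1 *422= -422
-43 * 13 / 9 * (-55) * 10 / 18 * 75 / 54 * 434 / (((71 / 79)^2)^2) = 32482736519358125 / 18525115449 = 1753443.14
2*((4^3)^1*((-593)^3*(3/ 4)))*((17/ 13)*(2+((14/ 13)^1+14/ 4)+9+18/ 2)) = -108731429308368/ 169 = -643381238511.05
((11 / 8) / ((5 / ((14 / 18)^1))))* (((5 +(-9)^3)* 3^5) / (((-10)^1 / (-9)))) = -3386691 / 100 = -33866.91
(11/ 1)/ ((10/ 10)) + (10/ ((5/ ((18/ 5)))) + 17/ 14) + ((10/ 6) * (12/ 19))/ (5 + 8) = 337073/ 17290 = 19.50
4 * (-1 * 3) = -12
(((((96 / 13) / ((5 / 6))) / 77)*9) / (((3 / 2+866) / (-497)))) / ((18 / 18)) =-736128 / 1240525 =-0.59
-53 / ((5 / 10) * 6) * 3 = -53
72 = 72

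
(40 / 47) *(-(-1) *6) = 240 / 47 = 5.11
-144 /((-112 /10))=90 /7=12.86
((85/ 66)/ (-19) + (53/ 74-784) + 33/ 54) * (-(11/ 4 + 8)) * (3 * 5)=23424846625/ 185592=126216.90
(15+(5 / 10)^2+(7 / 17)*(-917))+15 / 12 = -12277 / 34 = -361.09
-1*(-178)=178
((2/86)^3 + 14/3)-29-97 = -28940545/238521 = -121.33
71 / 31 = 2.29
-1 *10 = -10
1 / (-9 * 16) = -1 / 144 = -0.01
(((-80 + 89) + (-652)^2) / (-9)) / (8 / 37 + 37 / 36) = -62916724 / 1657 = -37970.26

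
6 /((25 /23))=138 /25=5.52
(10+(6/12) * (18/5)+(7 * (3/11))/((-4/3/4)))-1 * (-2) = 444/55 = 8.07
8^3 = 512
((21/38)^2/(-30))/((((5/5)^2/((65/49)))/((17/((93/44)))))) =-2431/22382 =-0.11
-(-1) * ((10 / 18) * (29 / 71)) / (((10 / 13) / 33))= 4147 / 426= 9.73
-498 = -498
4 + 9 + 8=21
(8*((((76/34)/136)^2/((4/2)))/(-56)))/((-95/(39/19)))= 39/93543520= 0.00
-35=-35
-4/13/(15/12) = -16/65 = -0.25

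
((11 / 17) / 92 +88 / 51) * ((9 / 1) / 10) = 24387 / 15640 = 1.56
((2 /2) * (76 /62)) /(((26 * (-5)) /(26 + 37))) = -1197 /2015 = -0.59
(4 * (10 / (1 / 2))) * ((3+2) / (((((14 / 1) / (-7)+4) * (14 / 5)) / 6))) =428.57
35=35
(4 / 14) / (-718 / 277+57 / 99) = -18282 / 129017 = -0.14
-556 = -556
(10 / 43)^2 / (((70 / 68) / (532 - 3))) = 359720 / 12943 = 27.79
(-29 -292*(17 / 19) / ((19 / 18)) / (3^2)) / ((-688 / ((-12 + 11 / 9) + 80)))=4235777 / 745104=5.68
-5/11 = -0.45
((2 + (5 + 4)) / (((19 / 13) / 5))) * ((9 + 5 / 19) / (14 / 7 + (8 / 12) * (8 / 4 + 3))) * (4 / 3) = 31460 / 361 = 87.15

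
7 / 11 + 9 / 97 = 778 / 1067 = 0.73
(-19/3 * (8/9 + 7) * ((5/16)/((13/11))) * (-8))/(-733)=-0.14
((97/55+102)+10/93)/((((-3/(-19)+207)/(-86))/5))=-434072917/2013264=-215.61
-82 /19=-4.32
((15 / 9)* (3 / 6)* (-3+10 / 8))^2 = 1225 / 576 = 2.13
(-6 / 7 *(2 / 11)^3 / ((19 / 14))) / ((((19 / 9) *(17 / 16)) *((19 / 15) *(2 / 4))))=-414720 / 155198593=-0.00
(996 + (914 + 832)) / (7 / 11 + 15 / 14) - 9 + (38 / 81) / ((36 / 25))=612340583 / 383454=1596.91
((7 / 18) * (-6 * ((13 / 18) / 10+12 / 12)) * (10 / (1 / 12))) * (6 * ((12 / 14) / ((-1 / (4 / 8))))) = 772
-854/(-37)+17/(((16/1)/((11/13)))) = 184551/7696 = 23.98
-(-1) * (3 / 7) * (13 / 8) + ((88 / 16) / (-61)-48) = -161897 / 3416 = -47.39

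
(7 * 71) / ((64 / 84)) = 10437 / 16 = 652.31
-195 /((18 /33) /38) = -13585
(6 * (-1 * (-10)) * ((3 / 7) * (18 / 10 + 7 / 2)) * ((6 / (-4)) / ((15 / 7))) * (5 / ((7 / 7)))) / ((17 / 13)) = -6201 / 17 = -364.76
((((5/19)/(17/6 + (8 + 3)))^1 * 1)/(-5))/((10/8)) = -24/7885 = -0.00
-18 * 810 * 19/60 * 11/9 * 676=-3814668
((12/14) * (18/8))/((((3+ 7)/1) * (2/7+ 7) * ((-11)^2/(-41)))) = -369/41140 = -0.01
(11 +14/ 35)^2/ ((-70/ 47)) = -152703/ 1750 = -87.26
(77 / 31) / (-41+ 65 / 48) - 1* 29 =-155863 / 5363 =-29.06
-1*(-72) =72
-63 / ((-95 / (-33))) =-21.88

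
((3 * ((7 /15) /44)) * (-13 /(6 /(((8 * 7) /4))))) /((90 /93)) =-19747 /19800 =-1.00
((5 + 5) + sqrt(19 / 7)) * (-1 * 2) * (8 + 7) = -300 - 30 * sqrt(133) / 7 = -349.43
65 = 65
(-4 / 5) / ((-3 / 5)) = 4 / 3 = 1.33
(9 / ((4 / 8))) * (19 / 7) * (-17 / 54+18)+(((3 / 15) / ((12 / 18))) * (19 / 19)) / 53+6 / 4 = 4816804 / 5565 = 865.55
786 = 786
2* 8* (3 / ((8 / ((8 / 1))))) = 48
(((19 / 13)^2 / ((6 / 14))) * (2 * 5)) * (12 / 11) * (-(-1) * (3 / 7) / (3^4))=14440 / 50193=0.29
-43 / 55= -0.78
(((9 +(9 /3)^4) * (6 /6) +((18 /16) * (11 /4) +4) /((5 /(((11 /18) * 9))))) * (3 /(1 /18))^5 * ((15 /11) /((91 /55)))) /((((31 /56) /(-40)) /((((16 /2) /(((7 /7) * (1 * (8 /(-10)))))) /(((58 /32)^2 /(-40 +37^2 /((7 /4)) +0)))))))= 2048065491588784128000 /338923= 6042863693490214.97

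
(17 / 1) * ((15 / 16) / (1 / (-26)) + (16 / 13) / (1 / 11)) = -19159 / 104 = -184.22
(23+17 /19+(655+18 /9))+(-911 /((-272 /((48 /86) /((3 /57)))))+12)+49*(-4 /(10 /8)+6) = 120224923 /138890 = 865.61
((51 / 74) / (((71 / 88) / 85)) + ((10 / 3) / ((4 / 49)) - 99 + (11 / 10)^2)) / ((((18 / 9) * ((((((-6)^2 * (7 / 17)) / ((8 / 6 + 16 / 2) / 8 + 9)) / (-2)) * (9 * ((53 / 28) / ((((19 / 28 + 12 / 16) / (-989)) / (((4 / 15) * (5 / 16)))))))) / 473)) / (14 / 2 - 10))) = -140699082557 / 9078557355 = -15.50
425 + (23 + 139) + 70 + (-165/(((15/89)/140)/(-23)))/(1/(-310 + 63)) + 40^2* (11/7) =-5450442821/7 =-778634688.71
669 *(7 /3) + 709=2270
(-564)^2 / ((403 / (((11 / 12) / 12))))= 24299 / 403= 60.30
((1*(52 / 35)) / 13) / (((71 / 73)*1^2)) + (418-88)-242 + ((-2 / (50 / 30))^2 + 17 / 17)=1125177 / 12425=90.56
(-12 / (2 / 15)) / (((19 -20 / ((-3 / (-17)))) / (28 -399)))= -100170 / 283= -353.96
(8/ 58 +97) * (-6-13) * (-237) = 12684951/ 29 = 437412.10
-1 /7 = -0.14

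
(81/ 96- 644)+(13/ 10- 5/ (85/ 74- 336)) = -2544669763/ 3964640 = -641.84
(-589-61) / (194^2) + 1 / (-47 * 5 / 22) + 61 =269265659 / 4422230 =60.89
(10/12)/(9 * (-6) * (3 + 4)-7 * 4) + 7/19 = 16957/46284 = 0.37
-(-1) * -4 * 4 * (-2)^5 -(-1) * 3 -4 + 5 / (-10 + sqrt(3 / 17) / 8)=55540867 / 108797 -40 * sqrt(51) / 108797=510.50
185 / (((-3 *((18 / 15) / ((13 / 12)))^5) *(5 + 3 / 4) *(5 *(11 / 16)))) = -42930753125 / 22946913792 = -1.87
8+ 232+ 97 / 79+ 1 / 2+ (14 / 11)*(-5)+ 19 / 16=3289015 / 13904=236.55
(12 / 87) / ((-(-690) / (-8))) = -16 / 10005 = -0.00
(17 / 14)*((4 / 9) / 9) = 34 / 567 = 0.06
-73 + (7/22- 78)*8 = -7639/11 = -694.45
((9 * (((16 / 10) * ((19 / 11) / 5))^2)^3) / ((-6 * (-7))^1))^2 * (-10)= -684440293905939481579487232 / 1833236103765118122100830078125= -0.00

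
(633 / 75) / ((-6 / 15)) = -21.10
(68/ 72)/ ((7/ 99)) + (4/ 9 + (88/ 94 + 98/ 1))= 667633/ 5922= 112.74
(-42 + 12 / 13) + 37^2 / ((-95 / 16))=-335482 / 1235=-271.65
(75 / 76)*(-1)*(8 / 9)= -50 / 57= -0.88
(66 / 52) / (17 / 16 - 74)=-0.02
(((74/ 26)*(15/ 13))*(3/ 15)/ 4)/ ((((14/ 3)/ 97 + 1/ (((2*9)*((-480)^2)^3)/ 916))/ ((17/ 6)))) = 419751571488768000000/ 43406365556739753997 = 9.67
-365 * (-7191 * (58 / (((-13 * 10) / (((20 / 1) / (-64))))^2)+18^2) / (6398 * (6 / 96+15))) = 73584150121215 / 8338692544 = 8824.42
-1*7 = -7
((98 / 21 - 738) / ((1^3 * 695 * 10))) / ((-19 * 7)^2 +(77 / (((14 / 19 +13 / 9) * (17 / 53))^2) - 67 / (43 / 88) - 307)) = -76074067652 / 12546531462345513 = -0.00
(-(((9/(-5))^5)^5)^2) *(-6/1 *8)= 24738120995136543889750134228749821089701161056048/88817841970012523233890533447265625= 278526481238857.96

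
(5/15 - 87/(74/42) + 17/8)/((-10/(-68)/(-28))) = 991627/111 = 8933.58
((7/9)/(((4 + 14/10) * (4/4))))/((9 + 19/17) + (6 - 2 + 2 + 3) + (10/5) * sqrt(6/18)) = 0.01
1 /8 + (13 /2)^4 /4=28569 /64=446.39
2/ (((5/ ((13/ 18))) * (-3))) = -13/ 135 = -0.10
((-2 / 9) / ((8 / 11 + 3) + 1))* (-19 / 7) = 209 / 1638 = 0.13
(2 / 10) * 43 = 43 / 5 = 8.60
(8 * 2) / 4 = 4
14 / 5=2.80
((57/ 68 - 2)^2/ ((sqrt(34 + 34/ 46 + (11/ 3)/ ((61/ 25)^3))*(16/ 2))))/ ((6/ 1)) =380701*sqrt(2306643883638)/ 121635595928064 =0.00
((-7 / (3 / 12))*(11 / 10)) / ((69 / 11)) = -1694 / 345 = -4.91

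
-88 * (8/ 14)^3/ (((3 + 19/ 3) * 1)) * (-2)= 8448/ 2401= 3.52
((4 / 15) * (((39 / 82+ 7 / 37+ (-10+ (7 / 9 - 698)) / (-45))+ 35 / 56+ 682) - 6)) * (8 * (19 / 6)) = 4681.64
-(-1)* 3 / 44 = 3 / 44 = 0.07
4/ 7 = 0.57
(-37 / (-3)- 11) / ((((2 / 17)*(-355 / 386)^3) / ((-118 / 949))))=230739973472 / 127371577125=1.81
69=69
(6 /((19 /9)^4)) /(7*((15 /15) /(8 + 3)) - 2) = -144342 /651605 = -0.22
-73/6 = -12.17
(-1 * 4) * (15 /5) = -12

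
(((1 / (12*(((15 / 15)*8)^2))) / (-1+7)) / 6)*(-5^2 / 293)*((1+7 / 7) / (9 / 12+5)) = -25 / 23289984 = -0.00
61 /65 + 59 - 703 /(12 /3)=-30111 /260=-115.81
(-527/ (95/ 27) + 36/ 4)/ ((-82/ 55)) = 73557/ 779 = 94.42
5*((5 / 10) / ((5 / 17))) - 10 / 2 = 7 / 2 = 3.50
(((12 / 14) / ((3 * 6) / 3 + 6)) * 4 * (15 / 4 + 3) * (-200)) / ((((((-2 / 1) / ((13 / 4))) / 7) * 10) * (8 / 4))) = 1755 / 8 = 219.38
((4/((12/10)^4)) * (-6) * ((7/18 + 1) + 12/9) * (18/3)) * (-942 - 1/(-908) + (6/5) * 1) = 26161265375/147096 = 177851.64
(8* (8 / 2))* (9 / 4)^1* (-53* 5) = -19080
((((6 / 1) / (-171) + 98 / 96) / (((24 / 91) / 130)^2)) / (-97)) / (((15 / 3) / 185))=-1163780065175 / 12738816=-91357.00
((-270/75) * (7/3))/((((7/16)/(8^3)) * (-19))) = 517.39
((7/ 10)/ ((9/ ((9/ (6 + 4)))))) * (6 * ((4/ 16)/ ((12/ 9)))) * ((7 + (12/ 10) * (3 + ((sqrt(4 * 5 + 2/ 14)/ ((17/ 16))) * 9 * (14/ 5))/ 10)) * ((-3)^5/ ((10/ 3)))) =-1240029 * sqrt(987)/ 531250 - 2434131/ 40000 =-134.18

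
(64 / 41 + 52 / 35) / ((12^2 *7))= 1093 / 361620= 0.00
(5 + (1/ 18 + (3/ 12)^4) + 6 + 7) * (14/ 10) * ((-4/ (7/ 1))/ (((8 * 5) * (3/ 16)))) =-41609/ 21600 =-1.93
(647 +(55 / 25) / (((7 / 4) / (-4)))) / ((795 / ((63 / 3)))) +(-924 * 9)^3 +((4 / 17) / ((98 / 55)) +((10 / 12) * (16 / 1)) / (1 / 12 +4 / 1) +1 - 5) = -634752356194446073 / 1103725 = -575100098479.64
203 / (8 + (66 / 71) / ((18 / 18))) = 14413 / 634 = 22.73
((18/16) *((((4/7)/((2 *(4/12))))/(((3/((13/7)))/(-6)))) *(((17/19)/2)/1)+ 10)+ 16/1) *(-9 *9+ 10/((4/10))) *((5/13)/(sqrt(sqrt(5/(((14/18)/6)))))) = -95512 *10^(3/4) *21^(1/4)/5187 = -221.66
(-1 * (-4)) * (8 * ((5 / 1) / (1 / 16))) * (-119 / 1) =-304640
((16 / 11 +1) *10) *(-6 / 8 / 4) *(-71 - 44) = 46575 / 88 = 529.26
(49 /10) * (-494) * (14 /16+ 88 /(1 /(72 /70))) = -44243381 /200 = -221216.90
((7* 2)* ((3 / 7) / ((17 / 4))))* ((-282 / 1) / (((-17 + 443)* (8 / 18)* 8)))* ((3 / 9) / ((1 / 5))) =-2115 / 4828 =-0.44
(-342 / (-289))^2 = 116964 / 83521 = 1.40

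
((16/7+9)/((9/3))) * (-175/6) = -109.72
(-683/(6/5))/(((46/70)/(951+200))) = -137573275/138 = -996907.79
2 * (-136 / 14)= -136 / 7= -19.43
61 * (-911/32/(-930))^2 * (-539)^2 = 14707678209301/885657600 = 16606.51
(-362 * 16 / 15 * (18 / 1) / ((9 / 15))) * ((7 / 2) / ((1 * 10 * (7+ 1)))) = -2534 / 5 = -506.80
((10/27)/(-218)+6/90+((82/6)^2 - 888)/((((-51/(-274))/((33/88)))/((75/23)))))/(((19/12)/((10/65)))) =-212041876382/473710185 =-447.62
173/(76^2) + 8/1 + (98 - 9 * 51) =-2038755/5776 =-352.97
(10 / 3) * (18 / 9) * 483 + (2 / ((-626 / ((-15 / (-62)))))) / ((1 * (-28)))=1749644975 / 543368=3220.00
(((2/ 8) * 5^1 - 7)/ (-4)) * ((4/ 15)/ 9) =23/ 540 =0.04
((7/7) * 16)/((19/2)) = 32/19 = 1.68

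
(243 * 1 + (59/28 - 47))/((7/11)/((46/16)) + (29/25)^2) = 292373125/2312548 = 126.43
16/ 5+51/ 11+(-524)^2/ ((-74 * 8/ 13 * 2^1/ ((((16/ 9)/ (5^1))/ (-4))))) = 5051569/ 18315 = 275.82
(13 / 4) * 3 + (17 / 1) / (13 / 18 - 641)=448251 / 46100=9.72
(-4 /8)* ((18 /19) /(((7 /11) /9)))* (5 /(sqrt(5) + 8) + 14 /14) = -88209 /7847 + 4455* sqrt(5) /7847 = -9.97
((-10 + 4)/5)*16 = -96/5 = -19.20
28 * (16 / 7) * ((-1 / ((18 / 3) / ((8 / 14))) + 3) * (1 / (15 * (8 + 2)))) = 1952 / 1575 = 1.24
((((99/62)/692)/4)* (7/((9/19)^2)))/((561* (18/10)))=0.00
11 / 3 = 3.67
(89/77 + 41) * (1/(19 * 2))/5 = 1623/7315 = 0.22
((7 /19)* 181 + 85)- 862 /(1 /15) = -242788 /19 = -12778.32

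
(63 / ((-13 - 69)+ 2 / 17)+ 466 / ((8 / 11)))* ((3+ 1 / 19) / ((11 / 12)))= 46887 / 22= 2131.23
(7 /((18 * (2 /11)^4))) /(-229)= -102487 /65952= -1.55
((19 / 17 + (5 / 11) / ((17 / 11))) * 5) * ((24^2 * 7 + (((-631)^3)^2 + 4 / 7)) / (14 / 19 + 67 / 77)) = 11081581060992056610600 / 39967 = 277268272849902584.90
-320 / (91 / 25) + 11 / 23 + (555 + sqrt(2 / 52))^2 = 555* sqrt(26) / 13 + 1289026813 / 4186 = 308155.29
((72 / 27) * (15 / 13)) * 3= 120 / 13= 9.23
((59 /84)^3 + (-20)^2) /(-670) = -237286979 /397111680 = -0.60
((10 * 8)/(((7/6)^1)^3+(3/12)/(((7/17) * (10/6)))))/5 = 120960/14759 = 8.20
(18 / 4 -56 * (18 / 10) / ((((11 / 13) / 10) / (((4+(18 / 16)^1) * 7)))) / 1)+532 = -42200.41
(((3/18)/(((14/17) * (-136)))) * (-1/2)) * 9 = 3/448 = 0.01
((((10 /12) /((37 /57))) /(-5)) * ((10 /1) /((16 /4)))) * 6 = -285 /74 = -3.85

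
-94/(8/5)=-235/4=-58.75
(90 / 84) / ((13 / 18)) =135 / 91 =1.48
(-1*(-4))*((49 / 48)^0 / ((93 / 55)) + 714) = 265828 / 93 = 2858.37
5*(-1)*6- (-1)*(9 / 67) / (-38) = -76389 / 2546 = -30.00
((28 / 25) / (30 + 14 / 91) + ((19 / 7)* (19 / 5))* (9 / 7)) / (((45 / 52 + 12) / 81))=22871862 / 273175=83.73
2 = 2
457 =457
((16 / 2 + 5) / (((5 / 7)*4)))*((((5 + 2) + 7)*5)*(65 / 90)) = 8281 / 36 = 230.03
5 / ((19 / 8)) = 2.11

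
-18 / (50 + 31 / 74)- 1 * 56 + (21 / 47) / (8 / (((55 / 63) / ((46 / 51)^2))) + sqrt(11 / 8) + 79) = -1640213648921077988 / 29106656591812891- 1515906150 * sqrt(22) / 101416921922693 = -56.35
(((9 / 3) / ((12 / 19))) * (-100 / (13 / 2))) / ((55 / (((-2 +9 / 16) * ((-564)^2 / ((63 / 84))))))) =115839960 / 143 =810069.65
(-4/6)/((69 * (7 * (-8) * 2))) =1/11592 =0.00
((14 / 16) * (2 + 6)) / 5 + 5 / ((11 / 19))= 552 / 55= 10.04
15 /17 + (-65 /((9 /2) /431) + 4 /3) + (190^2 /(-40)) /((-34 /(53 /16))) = -60077959 /9792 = -6135.41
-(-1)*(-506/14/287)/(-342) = 253/687078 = 0.00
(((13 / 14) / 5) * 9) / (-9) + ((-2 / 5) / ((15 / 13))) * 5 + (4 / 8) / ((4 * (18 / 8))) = -587 / 315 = -1.86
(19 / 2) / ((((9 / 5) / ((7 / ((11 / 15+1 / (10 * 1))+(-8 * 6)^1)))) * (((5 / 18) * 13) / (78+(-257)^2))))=-52769346 / 3679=-14343.39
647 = 647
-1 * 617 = -617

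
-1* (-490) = 490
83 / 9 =9.22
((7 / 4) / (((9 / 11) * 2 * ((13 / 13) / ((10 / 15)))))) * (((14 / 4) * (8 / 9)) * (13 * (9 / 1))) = 7007 / 27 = 259.52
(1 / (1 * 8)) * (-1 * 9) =-9 / 8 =-1.12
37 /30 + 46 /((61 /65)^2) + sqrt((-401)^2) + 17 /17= 50843437 /111630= 455.46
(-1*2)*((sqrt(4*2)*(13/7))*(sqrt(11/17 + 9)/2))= -52*sqrt(1394)/119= -16.32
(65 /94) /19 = 65 /1786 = 0.04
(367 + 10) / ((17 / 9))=3393 / 17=199.59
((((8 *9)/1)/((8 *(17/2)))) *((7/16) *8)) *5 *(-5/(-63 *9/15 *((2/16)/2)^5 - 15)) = 6.18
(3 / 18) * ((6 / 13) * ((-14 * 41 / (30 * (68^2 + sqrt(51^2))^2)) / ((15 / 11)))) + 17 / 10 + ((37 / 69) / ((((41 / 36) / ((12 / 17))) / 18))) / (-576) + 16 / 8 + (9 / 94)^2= 3.70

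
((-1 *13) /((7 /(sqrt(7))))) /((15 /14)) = -26 *sqrt(7) /15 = -4.59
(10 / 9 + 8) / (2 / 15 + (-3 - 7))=-0.92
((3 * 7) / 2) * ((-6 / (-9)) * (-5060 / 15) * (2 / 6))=-7084 / 9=-787.11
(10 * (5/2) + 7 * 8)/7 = 81/7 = 11.57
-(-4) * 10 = 40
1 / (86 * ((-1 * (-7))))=1 / 602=0.00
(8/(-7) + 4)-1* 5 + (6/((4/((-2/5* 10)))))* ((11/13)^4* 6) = -4117947/199927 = -20.60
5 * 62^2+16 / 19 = 19220.84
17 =17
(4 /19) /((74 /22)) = 44 /703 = 0.06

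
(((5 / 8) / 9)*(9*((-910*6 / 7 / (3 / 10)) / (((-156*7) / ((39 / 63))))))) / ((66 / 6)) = 1625 / 19404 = 0.08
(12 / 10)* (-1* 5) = -6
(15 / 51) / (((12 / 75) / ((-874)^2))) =1404183.82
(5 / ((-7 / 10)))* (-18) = 900 / 7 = 128.57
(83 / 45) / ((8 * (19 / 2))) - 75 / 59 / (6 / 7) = -294353 / 201780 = -1.46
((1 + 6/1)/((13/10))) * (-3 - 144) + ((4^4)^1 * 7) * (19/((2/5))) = 1096270/13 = 84328.46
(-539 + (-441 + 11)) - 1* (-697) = -272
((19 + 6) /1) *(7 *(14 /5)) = 490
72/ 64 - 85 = -671/ 8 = -83.88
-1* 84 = -84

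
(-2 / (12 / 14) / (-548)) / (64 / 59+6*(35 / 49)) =2891 / 3646392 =0.00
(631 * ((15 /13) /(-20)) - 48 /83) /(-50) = 31923 /43160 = 0.74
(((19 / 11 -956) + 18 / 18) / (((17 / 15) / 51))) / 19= -2257.75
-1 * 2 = -2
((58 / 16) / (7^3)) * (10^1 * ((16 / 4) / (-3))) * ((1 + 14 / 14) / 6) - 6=-18667 / 3087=-6.05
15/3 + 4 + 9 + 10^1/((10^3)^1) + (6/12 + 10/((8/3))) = 1113/50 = 22.26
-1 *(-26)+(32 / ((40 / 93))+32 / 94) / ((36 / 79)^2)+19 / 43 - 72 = 1029223673 / 3274020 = 314.36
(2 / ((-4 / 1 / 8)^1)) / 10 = -2 / 5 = -0.40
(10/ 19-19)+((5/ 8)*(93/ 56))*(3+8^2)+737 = 6708041/ 8512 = 788.07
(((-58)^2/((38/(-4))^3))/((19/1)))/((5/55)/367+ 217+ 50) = -13580468/17558799935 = -0.00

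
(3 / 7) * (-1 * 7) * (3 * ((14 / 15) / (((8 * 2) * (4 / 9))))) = -189 / 160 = -1.18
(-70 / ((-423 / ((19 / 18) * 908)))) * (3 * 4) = 1903.29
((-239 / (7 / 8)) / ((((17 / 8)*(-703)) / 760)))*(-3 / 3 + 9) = 4894720 / 4403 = 1111.68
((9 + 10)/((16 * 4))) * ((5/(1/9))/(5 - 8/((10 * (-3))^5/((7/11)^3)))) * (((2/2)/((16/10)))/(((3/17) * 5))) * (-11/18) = -5985195046875/5174928087808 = -1.16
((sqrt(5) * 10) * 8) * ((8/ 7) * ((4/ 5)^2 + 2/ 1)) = 8448 * sqrt(5)/ 35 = 539.72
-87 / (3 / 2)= -58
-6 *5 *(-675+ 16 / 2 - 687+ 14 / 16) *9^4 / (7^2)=1065342375 / 196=5435420.28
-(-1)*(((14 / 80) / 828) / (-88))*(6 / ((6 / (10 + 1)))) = -7 / 264960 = -0.00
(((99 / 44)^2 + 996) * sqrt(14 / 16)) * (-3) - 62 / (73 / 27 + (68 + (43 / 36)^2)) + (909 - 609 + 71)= -2439.08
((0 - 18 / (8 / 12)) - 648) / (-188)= 675 / 188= 3.59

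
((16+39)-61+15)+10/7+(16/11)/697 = 559803/53669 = 10.43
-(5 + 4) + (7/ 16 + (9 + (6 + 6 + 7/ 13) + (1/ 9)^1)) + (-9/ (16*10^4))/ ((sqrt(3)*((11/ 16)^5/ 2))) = 24499/ 1872 -24576*sqrt(3)/ 100656875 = 13.09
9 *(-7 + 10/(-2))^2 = 1296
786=786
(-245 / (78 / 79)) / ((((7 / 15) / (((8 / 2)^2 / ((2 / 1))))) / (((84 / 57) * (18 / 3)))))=-9290400 / 247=-37612.96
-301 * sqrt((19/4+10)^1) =-1156.01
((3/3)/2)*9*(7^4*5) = 54022.50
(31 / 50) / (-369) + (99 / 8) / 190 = 177943 / 2804400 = 0.06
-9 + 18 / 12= -15 / 2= -7.50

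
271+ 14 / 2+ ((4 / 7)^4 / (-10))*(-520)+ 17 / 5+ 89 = 4513212 / 12005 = 375.94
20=20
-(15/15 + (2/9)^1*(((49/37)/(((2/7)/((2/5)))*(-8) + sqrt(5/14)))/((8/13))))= -192953/210789 + 4459*sqrt(70)/4215780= -0.91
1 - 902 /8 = -447 /4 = -111.75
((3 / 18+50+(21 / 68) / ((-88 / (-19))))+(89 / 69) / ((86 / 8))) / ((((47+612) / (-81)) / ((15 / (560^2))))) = -14482793925 / 48922578231296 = -0.00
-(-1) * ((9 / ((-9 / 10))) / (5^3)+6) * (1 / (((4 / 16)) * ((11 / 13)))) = 7696 / 275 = 27.99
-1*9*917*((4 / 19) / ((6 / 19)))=-5502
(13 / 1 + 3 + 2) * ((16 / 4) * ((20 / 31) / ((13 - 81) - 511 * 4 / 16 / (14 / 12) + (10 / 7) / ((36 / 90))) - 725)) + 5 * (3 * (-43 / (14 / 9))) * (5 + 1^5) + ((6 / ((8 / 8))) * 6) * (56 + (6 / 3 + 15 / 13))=-52558.59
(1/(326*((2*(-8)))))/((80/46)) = -0.00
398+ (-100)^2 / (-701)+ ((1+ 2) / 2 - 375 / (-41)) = 22669809 / 57482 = 394.38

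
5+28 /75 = 403 /75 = 5.37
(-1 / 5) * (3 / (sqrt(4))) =-0.30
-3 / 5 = -0.60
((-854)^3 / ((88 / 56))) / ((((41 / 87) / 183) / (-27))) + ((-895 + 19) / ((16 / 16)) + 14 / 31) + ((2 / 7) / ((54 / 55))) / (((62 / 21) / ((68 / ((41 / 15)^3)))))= 97664148008902572524 / 23502061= 4155556740700.43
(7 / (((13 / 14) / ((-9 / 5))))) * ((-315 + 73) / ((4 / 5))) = 53361 / 13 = 4104.69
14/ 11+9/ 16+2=675/ 176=3.84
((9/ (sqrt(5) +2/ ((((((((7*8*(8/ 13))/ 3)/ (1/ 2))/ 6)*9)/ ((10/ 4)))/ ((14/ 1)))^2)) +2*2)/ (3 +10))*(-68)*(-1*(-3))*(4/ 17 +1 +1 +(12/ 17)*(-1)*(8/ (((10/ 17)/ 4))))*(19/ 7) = -1309461585504/ 40571635 +26457032097792*sqrt(5)/ 1420007225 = 9386.27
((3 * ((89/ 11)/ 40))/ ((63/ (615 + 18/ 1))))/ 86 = 18779/ 264880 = 0.07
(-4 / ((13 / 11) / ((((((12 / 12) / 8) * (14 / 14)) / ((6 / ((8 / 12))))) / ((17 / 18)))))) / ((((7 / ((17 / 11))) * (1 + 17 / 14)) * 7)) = -0.00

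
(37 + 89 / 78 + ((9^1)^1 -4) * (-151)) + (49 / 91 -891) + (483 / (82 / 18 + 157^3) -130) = -1179930712448 / 679167021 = -1737.32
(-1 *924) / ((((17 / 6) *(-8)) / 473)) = 327789 / 17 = 19281.71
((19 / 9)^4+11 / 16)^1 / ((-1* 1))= -2157307 / 104976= -20.55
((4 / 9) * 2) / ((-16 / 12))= -2 / 3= -0.67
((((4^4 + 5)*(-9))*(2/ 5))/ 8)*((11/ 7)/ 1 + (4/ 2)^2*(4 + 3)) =-486243/ 140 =-3473.16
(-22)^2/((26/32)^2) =123904/169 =733.16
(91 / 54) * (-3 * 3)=-15.17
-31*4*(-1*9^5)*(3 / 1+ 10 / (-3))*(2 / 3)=-1627128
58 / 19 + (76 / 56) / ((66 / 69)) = 26167 / 5852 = 4.47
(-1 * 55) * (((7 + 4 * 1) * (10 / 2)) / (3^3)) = -3025 / 27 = -112.04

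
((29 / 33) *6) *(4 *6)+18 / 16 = 11235 / 88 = 127.67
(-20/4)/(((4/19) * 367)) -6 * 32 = -281951/1468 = -192.06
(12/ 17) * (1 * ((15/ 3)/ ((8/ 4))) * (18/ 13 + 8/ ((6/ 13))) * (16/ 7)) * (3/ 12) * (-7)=-29200/ 221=-132.13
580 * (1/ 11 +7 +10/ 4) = 61190/ 11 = 5562.73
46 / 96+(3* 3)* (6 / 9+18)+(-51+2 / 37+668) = 1395107 / 1776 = 785.53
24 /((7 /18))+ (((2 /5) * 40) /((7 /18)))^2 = 85968 /49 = 1754.45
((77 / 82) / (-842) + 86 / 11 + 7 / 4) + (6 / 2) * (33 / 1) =41227475 / 379742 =108.57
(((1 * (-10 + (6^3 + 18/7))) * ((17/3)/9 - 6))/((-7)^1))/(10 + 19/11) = 2328700/170667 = 13.64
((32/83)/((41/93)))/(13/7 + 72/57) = 395808/1412245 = 0.28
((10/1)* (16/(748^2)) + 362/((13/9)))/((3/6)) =501.23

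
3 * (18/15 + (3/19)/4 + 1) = 2553/380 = 6.72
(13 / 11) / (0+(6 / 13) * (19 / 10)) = 845 / 627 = 1.35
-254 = -254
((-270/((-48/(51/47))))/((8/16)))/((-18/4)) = -2.71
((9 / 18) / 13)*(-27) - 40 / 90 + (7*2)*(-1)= -3623 / 234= -15.48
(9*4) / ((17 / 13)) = 468 / 17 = 27.53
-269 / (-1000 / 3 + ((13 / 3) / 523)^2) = 662213709 / 820586831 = 0.81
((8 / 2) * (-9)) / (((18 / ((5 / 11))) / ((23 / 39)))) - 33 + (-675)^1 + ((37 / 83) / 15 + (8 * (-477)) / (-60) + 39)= -35957516 / 59345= -605.91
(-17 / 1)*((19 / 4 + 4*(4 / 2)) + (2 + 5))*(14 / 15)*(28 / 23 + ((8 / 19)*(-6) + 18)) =-34285447 / 6555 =-5230.43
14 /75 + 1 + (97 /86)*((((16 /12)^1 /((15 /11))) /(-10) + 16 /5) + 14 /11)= 651449 /106425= 6.12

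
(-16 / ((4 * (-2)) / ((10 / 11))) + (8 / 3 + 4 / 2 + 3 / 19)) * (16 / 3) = 35.43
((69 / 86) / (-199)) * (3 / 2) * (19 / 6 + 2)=-2139 / 68456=-0.03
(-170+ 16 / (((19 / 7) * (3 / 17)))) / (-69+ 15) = 3893 / 1539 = 2.53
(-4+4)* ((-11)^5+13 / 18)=0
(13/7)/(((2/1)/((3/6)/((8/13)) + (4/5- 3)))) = -1443/1120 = -1.29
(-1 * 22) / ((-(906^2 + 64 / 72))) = 99 / 3693766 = 0.00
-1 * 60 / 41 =-1.46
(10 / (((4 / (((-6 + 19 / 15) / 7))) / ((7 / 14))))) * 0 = 0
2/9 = 0.22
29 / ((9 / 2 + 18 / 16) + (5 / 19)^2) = 83752 / 16445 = 5.09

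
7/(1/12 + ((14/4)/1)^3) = 168/1031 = 0.16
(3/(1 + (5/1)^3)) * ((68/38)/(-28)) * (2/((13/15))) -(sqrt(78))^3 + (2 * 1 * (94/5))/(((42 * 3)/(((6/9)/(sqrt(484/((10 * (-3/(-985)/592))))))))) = -78 * sqrt(78) -85/24206 + 47 * sqrt(43734)/151538310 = -688.88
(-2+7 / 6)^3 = -125 / 216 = -0.58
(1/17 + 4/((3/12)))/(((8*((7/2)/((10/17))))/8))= 780/289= 2.70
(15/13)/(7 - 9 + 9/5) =-75/13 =-5.77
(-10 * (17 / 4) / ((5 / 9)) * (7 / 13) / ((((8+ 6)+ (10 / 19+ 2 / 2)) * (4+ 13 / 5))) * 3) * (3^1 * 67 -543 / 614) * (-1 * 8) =5000603958 / 2590159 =1930.62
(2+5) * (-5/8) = -35/8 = -4.38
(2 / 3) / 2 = 1 / 3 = 0.33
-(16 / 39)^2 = -256 / 1521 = -0.17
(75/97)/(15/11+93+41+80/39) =32175/5718247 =0.01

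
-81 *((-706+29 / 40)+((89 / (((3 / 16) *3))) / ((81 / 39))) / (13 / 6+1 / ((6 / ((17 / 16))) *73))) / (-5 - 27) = -33005907011 / 19457280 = -1696.33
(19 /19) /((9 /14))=14 /9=1.56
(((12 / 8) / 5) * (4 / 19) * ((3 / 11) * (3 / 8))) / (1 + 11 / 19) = 9 / 2200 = 0.00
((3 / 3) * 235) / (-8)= -235 / 8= -29.38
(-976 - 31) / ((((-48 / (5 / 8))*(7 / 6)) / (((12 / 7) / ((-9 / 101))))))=-216.21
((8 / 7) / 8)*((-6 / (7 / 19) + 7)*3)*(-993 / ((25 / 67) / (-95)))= -49299471 / 49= -1006111.65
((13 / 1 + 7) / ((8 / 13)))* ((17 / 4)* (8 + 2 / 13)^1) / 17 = 265 / 4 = 66.25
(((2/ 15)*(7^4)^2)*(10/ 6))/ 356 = 5764801/ 1602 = 3598.50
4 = 4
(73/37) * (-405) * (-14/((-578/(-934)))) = 193295970/10693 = 18076.87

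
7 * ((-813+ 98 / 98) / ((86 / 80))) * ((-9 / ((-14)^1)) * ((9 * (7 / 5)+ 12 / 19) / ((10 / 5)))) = -18372312 / 817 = -22487.53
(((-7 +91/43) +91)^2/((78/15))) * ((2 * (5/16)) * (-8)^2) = 1371220900/24037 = 57046.26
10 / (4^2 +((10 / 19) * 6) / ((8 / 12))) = 95 / 197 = 0.48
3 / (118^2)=3 / 13924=0.00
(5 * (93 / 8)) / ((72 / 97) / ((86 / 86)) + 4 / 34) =766785 / 11344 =67.59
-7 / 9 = -0.78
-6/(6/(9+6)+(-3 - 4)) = 10/11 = 0.91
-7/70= -1/10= -0.10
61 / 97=0.63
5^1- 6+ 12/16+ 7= 27/4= 6.75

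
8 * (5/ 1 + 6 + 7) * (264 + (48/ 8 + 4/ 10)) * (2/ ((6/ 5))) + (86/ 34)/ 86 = 2206465/ 34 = 64896.03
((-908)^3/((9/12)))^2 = 8966750254457749504/9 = 996305583828638833.78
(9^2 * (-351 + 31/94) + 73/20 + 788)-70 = -26021679/940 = -27682.64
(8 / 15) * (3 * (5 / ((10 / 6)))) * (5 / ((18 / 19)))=76 / 3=25.33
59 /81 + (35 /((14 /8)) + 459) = 38858 /81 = 479.73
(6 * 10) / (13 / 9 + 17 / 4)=432 / 41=10.54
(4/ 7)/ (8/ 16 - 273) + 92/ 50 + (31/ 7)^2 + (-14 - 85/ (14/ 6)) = -3869344/ 133525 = -28.98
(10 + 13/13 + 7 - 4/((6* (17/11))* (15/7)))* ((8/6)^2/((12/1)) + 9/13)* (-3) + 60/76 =-44.09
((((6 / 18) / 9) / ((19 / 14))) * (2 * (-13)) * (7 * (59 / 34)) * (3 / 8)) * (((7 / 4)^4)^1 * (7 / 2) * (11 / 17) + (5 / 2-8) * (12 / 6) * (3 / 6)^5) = -6835783955 / 101210112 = -67.54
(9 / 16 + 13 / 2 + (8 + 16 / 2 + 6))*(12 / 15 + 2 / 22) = 4557 / 176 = 25.89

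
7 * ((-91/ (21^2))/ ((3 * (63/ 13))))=-169/ 1701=-0.10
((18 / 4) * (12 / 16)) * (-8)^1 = -27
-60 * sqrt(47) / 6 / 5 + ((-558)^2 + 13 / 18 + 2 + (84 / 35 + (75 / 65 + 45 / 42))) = 311357.64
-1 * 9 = -9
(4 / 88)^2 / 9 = 1 / 4356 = 0.00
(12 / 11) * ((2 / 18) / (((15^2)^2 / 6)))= 0.00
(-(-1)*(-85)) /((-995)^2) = -17 /198005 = -0.00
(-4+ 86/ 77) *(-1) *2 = 444/ 77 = 5.77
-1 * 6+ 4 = -2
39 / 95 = 0.41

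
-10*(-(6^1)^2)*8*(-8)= -23040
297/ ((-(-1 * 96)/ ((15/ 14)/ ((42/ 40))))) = 2475/ 784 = 3.16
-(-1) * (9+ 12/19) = 183/19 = 9.63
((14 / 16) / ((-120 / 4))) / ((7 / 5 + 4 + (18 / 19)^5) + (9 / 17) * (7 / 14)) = -294655781 / 64937037528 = -0.00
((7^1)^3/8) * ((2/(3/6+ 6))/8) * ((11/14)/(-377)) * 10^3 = -3.44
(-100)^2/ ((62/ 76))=380000/ 31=12258.06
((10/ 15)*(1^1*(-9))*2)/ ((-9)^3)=4/ 243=0.02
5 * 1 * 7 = 35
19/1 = 19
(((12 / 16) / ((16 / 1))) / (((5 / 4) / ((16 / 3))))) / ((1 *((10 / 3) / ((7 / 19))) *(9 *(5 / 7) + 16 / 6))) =441 / 181450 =0.00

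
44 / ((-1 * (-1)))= 44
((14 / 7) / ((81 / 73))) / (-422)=-73 / 17091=-0.00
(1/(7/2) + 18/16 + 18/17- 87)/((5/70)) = -80473/68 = -1183.43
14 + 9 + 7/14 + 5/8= 193/8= 24.12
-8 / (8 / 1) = -1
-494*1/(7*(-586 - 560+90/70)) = 0.06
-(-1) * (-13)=-13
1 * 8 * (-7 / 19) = -56 / 19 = -2.95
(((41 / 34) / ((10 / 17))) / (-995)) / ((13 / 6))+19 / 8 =2.37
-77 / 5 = -15.40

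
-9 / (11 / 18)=-162 / 11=-14.73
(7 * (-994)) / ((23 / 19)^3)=-47724922 / 12167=-3922.49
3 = 3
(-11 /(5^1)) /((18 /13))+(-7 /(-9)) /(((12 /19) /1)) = -193 /540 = -0.36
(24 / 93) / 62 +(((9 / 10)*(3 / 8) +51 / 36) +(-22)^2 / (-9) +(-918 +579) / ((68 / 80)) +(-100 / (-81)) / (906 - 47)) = -450.84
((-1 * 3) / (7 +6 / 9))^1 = -9 / 23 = -0.39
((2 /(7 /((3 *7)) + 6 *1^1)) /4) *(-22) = -33 /19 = -1.74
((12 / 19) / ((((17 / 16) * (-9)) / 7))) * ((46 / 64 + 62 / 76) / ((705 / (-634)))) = 2760436 / 4326585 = 0.64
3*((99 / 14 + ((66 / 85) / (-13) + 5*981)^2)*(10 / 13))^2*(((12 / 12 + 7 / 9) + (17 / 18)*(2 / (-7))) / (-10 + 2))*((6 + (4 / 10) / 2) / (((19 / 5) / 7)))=-1747755875799855532952691570837 / 790154232398440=-2211917375288498.33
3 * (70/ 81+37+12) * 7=28273/ 27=1047.15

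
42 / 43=0.98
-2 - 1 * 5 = -7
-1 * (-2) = 2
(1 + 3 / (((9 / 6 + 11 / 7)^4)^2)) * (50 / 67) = 0.75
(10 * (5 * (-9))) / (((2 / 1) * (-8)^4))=-225 / 4096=-0.05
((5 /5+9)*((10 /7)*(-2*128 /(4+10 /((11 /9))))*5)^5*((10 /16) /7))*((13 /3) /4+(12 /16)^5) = -42820167729152000000000000 /476522606140329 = -89859677541.81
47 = 47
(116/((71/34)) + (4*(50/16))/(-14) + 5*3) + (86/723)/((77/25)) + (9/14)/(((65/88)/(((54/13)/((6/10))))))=202323844045/2671985316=75.72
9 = 9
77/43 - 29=-1170/43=-27.21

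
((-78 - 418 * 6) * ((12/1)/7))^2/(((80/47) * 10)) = 1414384254/1225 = 1154599.39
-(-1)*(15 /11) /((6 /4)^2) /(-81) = -20 /2673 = -0.01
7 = 7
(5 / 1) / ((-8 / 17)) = -85 / 8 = -10.62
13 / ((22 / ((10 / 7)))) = 65 / 77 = 0.84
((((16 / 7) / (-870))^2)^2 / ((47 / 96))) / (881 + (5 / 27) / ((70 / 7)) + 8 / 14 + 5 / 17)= 4456448 / 40384638836041241875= 0.00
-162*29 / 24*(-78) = 30537 / 2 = 15268.50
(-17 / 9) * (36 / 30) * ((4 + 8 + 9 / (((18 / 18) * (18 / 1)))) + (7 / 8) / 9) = -15419 / 540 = -28.55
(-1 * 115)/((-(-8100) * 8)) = -23/12960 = -0.00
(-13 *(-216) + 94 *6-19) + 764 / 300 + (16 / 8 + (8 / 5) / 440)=2769979 / 825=3357.55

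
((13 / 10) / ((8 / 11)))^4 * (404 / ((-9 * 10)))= -45.83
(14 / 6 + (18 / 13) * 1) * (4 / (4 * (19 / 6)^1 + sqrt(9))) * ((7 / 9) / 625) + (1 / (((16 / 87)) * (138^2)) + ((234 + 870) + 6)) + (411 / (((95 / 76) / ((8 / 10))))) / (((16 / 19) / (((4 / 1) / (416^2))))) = 1343256960998759 / 1210131936000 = 1110.01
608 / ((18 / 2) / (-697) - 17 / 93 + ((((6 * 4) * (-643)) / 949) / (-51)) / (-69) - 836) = -430113781968 / 591548167879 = -0.73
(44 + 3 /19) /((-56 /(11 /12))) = -0.72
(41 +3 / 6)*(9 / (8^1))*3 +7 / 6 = 6779 / 48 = 141.23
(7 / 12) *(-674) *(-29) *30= 342055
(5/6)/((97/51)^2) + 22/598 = 1503163/5626582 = 0.27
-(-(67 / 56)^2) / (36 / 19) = 85291 / 112896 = 0.76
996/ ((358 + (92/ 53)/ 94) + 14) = 2.68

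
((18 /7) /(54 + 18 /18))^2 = 324 /148225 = 0.00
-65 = -65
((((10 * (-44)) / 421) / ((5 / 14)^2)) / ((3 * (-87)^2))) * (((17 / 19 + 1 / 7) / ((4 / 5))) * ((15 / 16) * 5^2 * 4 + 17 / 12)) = -0.04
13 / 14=0.93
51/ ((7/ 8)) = 408/ 7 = 58.29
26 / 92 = 13 / 46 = 0.28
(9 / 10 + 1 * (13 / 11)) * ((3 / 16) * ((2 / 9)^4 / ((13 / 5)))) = 229 / 625482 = 0.00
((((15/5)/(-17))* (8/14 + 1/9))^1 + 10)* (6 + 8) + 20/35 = 138.89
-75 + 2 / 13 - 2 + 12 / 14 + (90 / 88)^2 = -13203165 / 176176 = -74.94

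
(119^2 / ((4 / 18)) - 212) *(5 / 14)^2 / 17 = 3175625 / 6664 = 476.53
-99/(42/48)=-792/7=-113.14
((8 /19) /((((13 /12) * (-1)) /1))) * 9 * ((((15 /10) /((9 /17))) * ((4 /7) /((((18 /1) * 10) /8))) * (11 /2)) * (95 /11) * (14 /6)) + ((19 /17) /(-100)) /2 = -3699941 /132600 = -27.90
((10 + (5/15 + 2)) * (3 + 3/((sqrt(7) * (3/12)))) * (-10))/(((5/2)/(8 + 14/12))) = -16280 * sqrt(7)/21-4070/3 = -3407.75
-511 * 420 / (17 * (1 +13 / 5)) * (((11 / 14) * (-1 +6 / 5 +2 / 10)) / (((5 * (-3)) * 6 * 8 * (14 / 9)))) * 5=4015 / 816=4.92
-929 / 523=-1.78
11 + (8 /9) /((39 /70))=4421 /351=12.60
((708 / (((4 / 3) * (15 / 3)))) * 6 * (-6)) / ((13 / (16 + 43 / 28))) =-2346489 / 455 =-5157.12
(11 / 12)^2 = 121 / 144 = 0.84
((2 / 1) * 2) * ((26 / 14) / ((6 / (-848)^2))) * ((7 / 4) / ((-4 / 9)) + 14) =8958837.33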